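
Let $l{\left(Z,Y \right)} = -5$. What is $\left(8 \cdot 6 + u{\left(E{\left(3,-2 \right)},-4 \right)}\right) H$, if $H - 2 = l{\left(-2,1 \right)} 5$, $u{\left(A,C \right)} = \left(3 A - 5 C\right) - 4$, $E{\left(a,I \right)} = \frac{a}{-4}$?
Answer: $- \frac{5681}{4} \approx -1420.3$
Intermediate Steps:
$E{\left(a,I \right)} = - \frac{a}{4}$ ($E{\left(a,I \right)} = a \left(- \frac{1}{4}\right) = - \frac{a}{4}$)
$u{\left(A,C \right)} = -4 - 5 C + 3 A$ ($u{\left(A,C \right)} = \left(- 5 C + 3 A\right) - 4 = -4 - 5 C + 3 A$)
$H = -23$ ($H = 2 - 25 = -23$)
$\left(8 \cdot 6 + u{\left(E{\left(3,-2 \right)},-4 \right)}\right) H = \left(8 \cdot 6 - \left(-16 - \left(- \frac{3}{4}\right) 3\right)\right) \left(-23\right) = \left(48 + \left(-4 + 20 + 3 \left(- \frac{3}{4}\right)\right)\right) \left(-23\right) = \left(48 - - \frac{55}{4}\right) \left(-23\right) = \left(48 + \frac{55}{4}\right) \left(-23\right) = \frac{247}{4} \left(-23\right) = - \frac{5681}{4}$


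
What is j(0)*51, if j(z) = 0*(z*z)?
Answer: 0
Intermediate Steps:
j(z) = 0 (j(z) = 0*z**2 = 0)
j(0)*51 = 0*51 = 0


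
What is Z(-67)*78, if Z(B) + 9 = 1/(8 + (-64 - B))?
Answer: -7644/11 ≈ -694.91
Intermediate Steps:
Z(B) = -9 + 1/(-56 - B) (Z(B) = -9 + 1/(8 + (-64 - B)) = -9 + 1/(-56 - B))
Z(-67)*78 = ((-505 - 9*(-67))/(56 - 67))*78 = ((-505 + 603)/(-11))*78 = -1/11*98*78 = -98/11*78 = -7644/11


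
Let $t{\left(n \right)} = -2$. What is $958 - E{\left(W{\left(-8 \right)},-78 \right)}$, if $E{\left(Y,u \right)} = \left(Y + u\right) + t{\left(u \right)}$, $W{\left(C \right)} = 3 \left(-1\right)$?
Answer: $1041$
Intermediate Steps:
$W{\left(C \right)} = -3$
$E{\left(Y,u \right)} = -2 + Y + u$ ($E{\left(Y,u \right)} = \left(Y + u\right) - 2 = -2 + Y + u$)
$958 - E{\left(W{\left(-8 \right)},-78 \right)} = 958 - \left(-2 - 3 - 78\right) = 958 - -83 = 958 + 83 = 1041$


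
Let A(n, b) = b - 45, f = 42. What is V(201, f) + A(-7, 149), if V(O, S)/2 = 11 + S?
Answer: 210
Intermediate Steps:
A(n, b) = -45 + b
V(O, S) = 22 + 2*S (V(O, S) = 2*(11 + S) = 22 + 2*S)
V(201, f) + A(-7, 149) = (22 + 2*42) + (-45 + 149) = (22 + 84) + 104 = 106 + 104 = 210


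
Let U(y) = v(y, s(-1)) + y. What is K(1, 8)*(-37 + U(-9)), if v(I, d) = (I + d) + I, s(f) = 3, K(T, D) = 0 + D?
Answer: -488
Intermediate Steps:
K(T, D) = D
v(I, d) = d + 2*I
U(y) = 3 + 3*y (U(y) = (3 + 2*y) + y = 3 + 3*y)
K(1, 8)*(-37 + U(-9)) = 8*(-37 + (3 + 3*(-9))) = 8*(-37 + (3 - 27)) = 8*(-37 - 24) = 8*(-61) = -488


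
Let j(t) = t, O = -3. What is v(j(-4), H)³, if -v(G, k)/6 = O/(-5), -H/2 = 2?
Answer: -5832/125 ≈ -46.656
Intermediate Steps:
H = -4 (H = -2*2 = -4)
v(G, k) = -18/5 (v(G, k) = -(-18)/(-5) = -(-18)*(-1)/5 = -6*⅗ = -18/5)
v(j(-4), H)³ = (-18/5)³ = -5832/125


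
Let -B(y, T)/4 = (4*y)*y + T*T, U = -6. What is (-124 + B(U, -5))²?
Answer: 640000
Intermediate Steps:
B(y, T) = -16*y² - 4*T² (B(y, T) = -4*((4*y)*y + T*T) = -4*(4*y² + T²) = -4*(T² + 4*y²) = -16*y² - 4*T²)
(-124 + B(U, -5))² = (-124 + (-16*(-6)² - 4*(-5)²))² = (-124 + (-16*36 - 4*25))² = (-124 + (-576 - 100))² = (-124 - 676)² = (-800)² = 640000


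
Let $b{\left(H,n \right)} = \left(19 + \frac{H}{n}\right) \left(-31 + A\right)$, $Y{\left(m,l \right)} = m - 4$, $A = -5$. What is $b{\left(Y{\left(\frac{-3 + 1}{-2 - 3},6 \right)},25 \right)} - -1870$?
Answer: $\frac{148898}{125} \approx 1191.2$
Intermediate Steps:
$Y{\left(m,l \right)} = -4 + m$
$b{\left(H,n \right)} = -684 - \frac{36 H}{n}$ ($b{\left(H,n \right)} = \left(19 + \frac{H}{n}\right) \left(-31 - 5\right) = \left(19 + \frac{H}{n}\right) \left(-36\right) = -684 - \frac{36 H}{n}$)
$b{\left(Y{\left(\frac{-3 + 1}{-2 - 3},6 \right)},25 \right)} - -1870 = \left(-684 - \frac{36 \left(-4 + \frac{-3 + 1}{-2 - 3}\right)}{25}\right) - -1870 = \left(-684 - 36 \left(-4 - \frac{2}{-5}\right) \frac{1}{25}\right) + 1870 = \left(-684 - 36 \left(-4 - - \frac{2}{5}\right) \frac{1}{25}\right) + 1870 = \left(-684 - 36 \left(-4 + \frac{2}{5}\right) \frac{1}{25}\right) + 1870 = \left(-684 - \left(- \frac{648}{5}\right) \frac{1}{25}\right) + 1870 = \left(-684 + \frac{648}{125}\right) + 1870 = - \frac{84852}{125} + 1870 = \frac{148898}{125}$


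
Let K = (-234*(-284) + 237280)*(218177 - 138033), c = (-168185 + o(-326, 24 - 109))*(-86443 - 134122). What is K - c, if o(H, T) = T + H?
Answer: -12843758756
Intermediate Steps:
o(H, T) = H + T
c = 37186376740 (c = (-168185 + (-326 + (24 - 109)))*(-86443 - 134122) = (-168185 + (-326 - 85))*(-220565) = (-168185 - 411)*(-220565) = -168596*(-220565) = 37186376740)
K = 24342617984 (K = (66456 + 237280)*80144 = 303736*80144 = 24342617984)
K - c = 24342617984 - 1*37186376740 = 24342617984 - 37186376740 = -12843758756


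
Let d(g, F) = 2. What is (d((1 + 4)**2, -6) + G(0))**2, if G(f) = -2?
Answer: 0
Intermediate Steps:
(d((1 + 4)**2, -6) + G(0))**2 = (2 - 2)**2 = 0**2 = 0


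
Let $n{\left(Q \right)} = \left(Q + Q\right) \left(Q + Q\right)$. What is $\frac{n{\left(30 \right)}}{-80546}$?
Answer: $- \frac{1800}{40273} \approx -0.044695$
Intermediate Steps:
$n{\left(Q \right)} = 4 Q^{2}$ ($n{\left(Q \right)} = 2 Q 2 Q = 4 Q^{2}$)
$\frac{n{\left(30 \right)}}{-80546} = \frac{4 \cdot 30^{2}}{-80546} = 4 \cdot 900 \left(- \frac{1}{80546}\right) = 3600 \left(- \frac{1}{80546}\right) = - \frac{1800}{40273}$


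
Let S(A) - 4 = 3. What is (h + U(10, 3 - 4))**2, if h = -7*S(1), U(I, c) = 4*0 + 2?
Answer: 2209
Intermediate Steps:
U(I, c) = 2 (U(I, c) = 0 + 2 = 2)
S(A) = 7 (S(A) = 4 + 3 = 7)
h = -49 (h = -7*7 = -49)
(h + U(10, 3 - 4))**2 = (-49 + 2)**2 = (-47)**2 = 2209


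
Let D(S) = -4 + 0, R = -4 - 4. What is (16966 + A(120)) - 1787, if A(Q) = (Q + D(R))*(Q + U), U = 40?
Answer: 33739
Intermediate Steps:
R = -8
D(S) = -4
A(Q) = (-4 + Q)*(40 + Q) (A(Q) = (Q - 4)*(Q + 40) = (-4 + Q)*(40 + Q))
(16966 + A(120)) - 1787 = (16966 + (-160 + 120² + 36*120)) - 1787 = (16966 + (-160 + 14400 + 4320)) - 1787 = (16966 + 18560) - 1787 = 35526 - 1787 = 33739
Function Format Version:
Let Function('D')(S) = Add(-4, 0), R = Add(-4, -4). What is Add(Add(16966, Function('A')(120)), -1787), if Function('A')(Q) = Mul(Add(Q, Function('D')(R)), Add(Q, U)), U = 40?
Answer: 33739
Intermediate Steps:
R = -8
Function('D')(S) = -4
Function('A')(Q) = Mul(Add(-4, Q), Add(40, Q)) (Function('A')(Q) = Mul(Add(Q, -4), Add(Q, 40)) = Mul(Add(-4, Q), Add(40, Q)))
Add(Add(16966, Function('A')(120)), -1787) = Add(Add(16966, Add(-160, Pow(120, 2), Mul(36, 120))), -1787) = Add(Add(16966, Add(-160, 14400, 4320)), -1787) = Add(Add(16966, 18560), -1787) = Add(35526, -1787) = 33739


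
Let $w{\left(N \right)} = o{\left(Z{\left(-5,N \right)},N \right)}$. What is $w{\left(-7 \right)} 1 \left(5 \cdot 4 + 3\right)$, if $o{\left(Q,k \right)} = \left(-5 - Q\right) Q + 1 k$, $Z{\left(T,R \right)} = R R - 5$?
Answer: $-49749$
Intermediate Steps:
$Z{\left(T,R \right)} = -5 + R^{2}$ ($Z{\left(T,R \right)} = R^{2} - 5 = -5 + R^{2}$)
$o{\left(Q,k \right)} = k + Q \left(-5 - Q\right)$ ($o{\left(Q,k \right)} = Q \left(-5 - Q\right) + k = k + Q \left(-5 - Q\right)$)
$w{\left(N \right)} = 25 + N - \left(-5 + N^{2}\right)^{2} - 5 N^{2}$ ($w{\left(N \right)} = N - \left(-5 + N^{2}\right)^{2} - 5 \left(-5 + N^{2}\right) = N - \left(-5 + N^{2}\right)^{2} - \left(-25 + 5 N^{2}\right) = 25 + N - \left(-5 + N^{2}\right)^{2} - 5 N^{2}$)
$w{\left(-7 \right)} 1 \left(5 \cdot 4 + 3\right) = - 7 \left(1 - \left(-7\right)^{3} + 5 \left(-7\right)\right) 1 \left(5 \cdot 4 + 3\right) = - 7 \left(1 - -343 - 35\right) 1 \left(20 + 3\right) = - 7 \left(1 + 343 - 35\right) 1 \cdot 23 = \left(-7\right) 309 \cdot 23 = \left(-2163\right) 23 = -49749$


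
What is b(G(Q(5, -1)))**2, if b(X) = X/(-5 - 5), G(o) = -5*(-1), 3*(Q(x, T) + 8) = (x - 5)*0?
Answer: 1/4 ≈ 0.25000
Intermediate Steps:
Q(x, T) = -8 (Q(x, T) = -8 + ((x - 5)*0)/3 = -8 + ((-5 + x)*0)/3 = -8 + (1/3)*0 = -8 + 0 = -8)
G(o) = 5
b(X) = -X/10 (b(X) = X/(-10) = X*(-1/10) = -X/10)
b(G(Q(5, -1)))**2 = (-1/10*5)**2 = (-1/2)**2 = 1/4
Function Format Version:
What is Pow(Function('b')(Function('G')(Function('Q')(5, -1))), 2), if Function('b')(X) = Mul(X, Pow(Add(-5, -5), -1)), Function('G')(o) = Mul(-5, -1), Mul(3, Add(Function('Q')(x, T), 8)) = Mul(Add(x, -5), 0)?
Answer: Rational(1, 4) ≈ 0.25000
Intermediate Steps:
Function('Q')(x, T) = -8 (Function('Q')(x, T) = Add(-8, Mul(Rational(1, 3), Mul(Add(x, -5), 0))) = Add(-8, Mul(Rational(1, 3), Mul(Add(-5, x), 0))) = Add(-8, Mul(Rational(1, 3), 0)) = Add(-8, 0) = -8)
Function('G')(o) = 5
Function('b')(X) = Mul(Rational(-1, 10), X) (Function('b')(X) = Mul(X, Pow(-10, -1)) = Mul(X, Rational(-1, 10)) = Mul(Rational(-1, 10), X))
Pow(Function('b')(Function('G')(Function('Q')(5, -1))), 2) = Pow(Mul(Rational(-1, 10), 5), 2) = Pow(Rational(-1, 2), 2) = Rational(1, 4)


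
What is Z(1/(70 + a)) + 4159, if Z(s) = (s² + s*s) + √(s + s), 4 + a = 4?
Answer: 10189551/2450 + √35/35 ≈ 4159.2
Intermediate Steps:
a = 0 (a = -4 + 4 = 0)
Z(s) = 2*s² + √2*√s (Z(s) = (s² + s²) + √(2*s) = 2*s² + √2*√s)
Z(1/(70 + a)) + 4159 = (2*(1/(70 + 0))² + √2*√(1/(70 + 0))) + 4159 = (2*(1/70)² + √2*√(1/70)) + 4159 = (2*(1/4900) + √2*(√70/70)) + 4159 = (1/2450 + √35/35) + 4159 = 10189551/2450 + √35/35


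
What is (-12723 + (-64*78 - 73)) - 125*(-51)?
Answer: -11413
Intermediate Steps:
(-12723 + (-64*78 - 73)) - 125*(-51) = (-12723 + (-4992 - 73)) + 6375 = (-12723 - 5065) + 6375 = -17788 + 6375 = -11413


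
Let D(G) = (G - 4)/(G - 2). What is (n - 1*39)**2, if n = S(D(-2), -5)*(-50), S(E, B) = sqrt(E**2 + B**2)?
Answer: 69646 + 1950*sqrt(109) ≈ 90005.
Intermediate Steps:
D(G) = (-4 + G)/(-2 + G)
S(E, B) = sqrt(B**2 + E**2)
n = -25*sqrt(109) (n = sqrt((-5)**2 + ((-4 - 2)/(-2 - 2))**2)*(-50) = sqrt(25 + (-6/(-4))**2)*(-50) = sqrt(25 + (-1/4*(-6))**2)*(-50) = sqrt(25 + (3/2)**2)*(-50) = sqrt(25 + 9/4)*(-50) = sqrt(109/4)*(-50) = (sqrt(109)/2)*(-50) = -25*sqrt(109) ≈ -261.01)
(n - 1*39)**2 = (-25*sqrt(109) - 1*39)**2 = (-25*sqrt(109) - 39)**2 = (-39 - 25*sqrt(109))**2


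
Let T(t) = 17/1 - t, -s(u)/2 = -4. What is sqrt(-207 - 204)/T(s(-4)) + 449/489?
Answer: 449/489 + I*sqrt(411)/9 ≈ 0.9182 + 2.2526*I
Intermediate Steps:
s(u) = 8 (s(u) = -2*(-4) = 8)
T(t) = 17 - t (T(t) = 17*1 - t = 17 - t)
sqrt(-207 - 204)/T(s(-4)) + 449/489 = sqrt(-207 - 204)/(17 - 1*8) + 449/489 = sqrt(-411)/(17 - 8) + 449*(1/489) = (I*sqrt(411))/9 + 449/489 = (I*sqrt(411))*(1/9) + 449/489 = I*sqrt(411)/9 + 449/489 = 449/489 + I*sqrt(411)/9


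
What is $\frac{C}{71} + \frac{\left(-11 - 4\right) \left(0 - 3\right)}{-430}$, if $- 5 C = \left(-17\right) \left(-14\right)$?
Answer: $- \frac{23663}{30530} \approx -0.77507$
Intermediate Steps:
$C = - \frac{238}{5}$ ($C = - \frac{\left(-17\right) \left(-14\right)}{5} = \left(- \frac{1}{5}\right) 238 = - \frac{238}{5} \approx -47.6$)
$\frac{C}{71} + \frac{\left(-11 - 4\right) \left(0 - 3\right)}{-430} = - \frac{238}{5 \cdot 71} + \frac{\left(-11 - 4\right) \left(0 - 3\right)}{-430} = \left(- \frac{238}{5}\right) \frac{1}{71} + \left(-15\right) \left(-3\right) \left(- \frac{1}{430}\right) = - \frac{238}{355} + 45 \left(- \frac{1}{430}\right) = - \frac{238}{355} - \frac{9}{86} = - \frac{23663}{30530}$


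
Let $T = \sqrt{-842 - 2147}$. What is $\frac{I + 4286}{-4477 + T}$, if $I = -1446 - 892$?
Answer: $- \frac{4360598}{10023259} - \frac{6818 i \sqrt{61}}{10023259} \approx -0.43505 - 0.0053127 i$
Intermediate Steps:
$T = 7 i \sqrt{61}$ ($T = \sqrt{-2989} = 7 i \sqrt{61} \approx 54.672 i$)
$I = -2338$ ($I = -1446 - 892 = -2338$)
$\frac{I + 4286}{-4477 + T} = \frac{-2338 + 4286}{-4477 + 7 i \sqrt{61}} = \frac{1948}{-4477 + 7 i \sqrt{61}}$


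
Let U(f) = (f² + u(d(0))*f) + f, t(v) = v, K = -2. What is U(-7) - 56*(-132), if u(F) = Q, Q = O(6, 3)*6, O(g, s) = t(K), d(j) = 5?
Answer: 7518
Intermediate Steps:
O(g, s) = -2
Q = -12 (Q = -2*6 = -12)
u(F) = -12
U(f) = f² - 11*f (U(f) = (f² - 12*f) + f = f² - 11*f)
U(-7) - 56*(-132) = -7*(-11 - 7) - 56*(-132) = -7*(-18) + 7392 = 126 + 7392 = 7518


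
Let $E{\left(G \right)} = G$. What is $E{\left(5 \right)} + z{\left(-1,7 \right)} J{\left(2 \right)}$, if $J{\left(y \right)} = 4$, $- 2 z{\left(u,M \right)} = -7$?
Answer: $19$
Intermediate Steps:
$z{\left(u,M \right)} = \frac{7}{2}$ ($z{\left(u,M \right)} = \left(- \frac{1}{2}\right) \left(-7\right) = \frac{7}{2}$)
$E{\left(5 \right)} + z{\left(-1,7 \right)} J{\left(2 \right)} = 5 + \frac{7}{2} \cdot 4 = 5 + 14 = 19$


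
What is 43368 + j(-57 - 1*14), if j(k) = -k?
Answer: 43439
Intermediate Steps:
43368 + j(-57 - 1*14) = 43368 - (-57 - 1*14) = 43368 - (-57 - 14) = 43368 - 1*(-71) = 43368 + 71 = 43439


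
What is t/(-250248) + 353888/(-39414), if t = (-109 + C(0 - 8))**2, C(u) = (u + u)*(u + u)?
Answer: -14901910225/1643879112 ≈ -9.0651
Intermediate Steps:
C(u) = 4*u**2 (C(u) = (2*u)*(2*u) = 4*u**2)
t = 21609 (t = (-109 + 4*(0 - 8)**2)**2 = (-109 + 4*(-8)**2)**2 = (-109 + 4*64)**2 = (-109 + 256)**2 = 147**2 = 21609)
t/(-250248) + 353888/(-39414) = 21609/(-250248) + 353888/(-39414) = 21609*(-1/250248) + 353888*(-1/39414) = -7203/83416 - 176944/19707 = -14901910225/1643879112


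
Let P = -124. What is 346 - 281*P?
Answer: 35190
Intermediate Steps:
346 - 281*P = 346 - 281*(-124) = 346 + 34844 = 35190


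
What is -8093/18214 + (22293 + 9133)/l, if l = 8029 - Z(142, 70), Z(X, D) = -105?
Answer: 36183193/10582334 ≈ 3.4192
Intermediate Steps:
l = 8134 (l = 8029 - 1*(-105) = 8029 + 105 = 8134)
-8093/18214 + (22293 + 9133)/l = -8093/18214 + (22293 + 9133)/8134 = -8093*1/18214 + 31426*(1/8134) = -8093/18214 + 15713/4067 = 36183193/10582334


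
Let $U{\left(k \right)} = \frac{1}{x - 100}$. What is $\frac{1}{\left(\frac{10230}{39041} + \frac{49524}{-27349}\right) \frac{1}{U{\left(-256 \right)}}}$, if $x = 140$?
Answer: $- \frac{1067732309}{66147448560} \approx -0.016142$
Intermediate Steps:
$U{\left(k \right)} = \frac{1}{40}$ ($U{\left(k \right)} = \frac{1}{140 - 100} = \frac{1}{40}$)
$\frac{1}{\left(\frac{10230}{39041} + \frac{49524}{-27349}\right) \frac{1}{U{\left(-256 \right)}}} = \frac{1}{\left(\frac{10230}{39041} + \frac{49524}{-27349}\right) \frac{1}{\frac{1}{40}}} = \frac{1}{\left(10230 \cdot \frac{1}{39041} + 49524 \left(- \frac{1}{27349}\right)\right) 40} = \frac{1}{\left(\frac{10230}{39041} - \frac{49524}{27349}\right) 40} = \frac{1}{\left(- \frac{1653686214}{1067732309}\right) 40} = \frac{1}{- \frac{66147448560}{1067732309}} = - \frac{1067732309}{66147448560}$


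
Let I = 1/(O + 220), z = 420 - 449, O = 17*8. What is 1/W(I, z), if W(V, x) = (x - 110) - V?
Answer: -356/49485 ≈ -0.0071941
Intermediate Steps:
O = 136
z = -29
I = 1/356 (I = 1/(136 + 220) = 1/356 ≈ 0.0028090)
W(V, x) = -110 + x - V (W(V, x) = (-110 + x) - V = -110 + x - V)
1/W(I, z) = 1/(-110 - 29 - 1*1/356) = 1/(-110 - 29 - 1/356) = 1/(-49485/356) = -356/49485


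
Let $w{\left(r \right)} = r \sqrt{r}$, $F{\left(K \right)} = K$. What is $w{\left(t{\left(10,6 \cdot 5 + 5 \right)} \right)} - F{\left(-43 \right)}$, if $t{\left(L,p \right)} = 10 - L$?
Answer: $43$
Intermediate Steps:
$w{\left(r \right)} = r^{\frac{3}{2}}$
$w{\left(t{\left(10,6 \cdot 5 + 5 \right)} \right)} - F{\left(-43 \right)} = \left(10 - 10\right)^{\frac{3}{2}} - -43 = \left(10 - 10\right)^{\frac{3}{2}} + 43 = 0^{\frac{3}{2}} + 43 = 0 + 43 = 43$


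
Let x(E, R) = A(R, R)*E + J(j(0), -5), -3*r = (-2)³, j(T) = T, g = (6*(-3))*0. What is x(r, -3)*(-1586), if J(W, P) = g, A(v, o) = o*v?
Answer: -38064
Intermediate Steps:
g = 0 (g = -18*0 = 0)
J(W, P) = 0
r = 8/3 (r = -⅓*(-2)³ = -⅓*(-8) = 8/3 ≈ 2.6667)
x(E, R) = E*R² (x(E, R) = (R*R)*E + 0 = R²*E + 0 = E*R² + 0 = E*R²)
x(r, -3)*(-1586) = ((8/3)*(-3)²)*(-1586) = ((8/3)*9)*(-1586) = 24*(-1586) = -38064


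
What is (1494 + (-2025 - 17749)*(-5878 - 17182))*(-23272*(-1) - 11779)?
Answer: 5240692311462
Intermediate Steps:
(1494 + (-2025 - 17749)*(-5878 - 17182))*(-23272*(-1) - 11779) = (1494 - 19774*(-23060))*(23272 - 11779) = (1494 + 455988440)*11493 = 455989934*11493 = 5240692311462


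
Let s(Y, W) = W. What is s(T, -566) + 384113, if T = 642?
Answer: 383547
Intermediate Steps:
s(T, -566) + 384113 = -566 + 384113 = 383547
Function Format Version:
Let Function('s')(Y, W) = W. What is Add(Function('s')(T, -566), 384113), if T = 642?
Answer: 383547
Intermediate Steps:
Add(Function('s')(T, -566), 384113) = Add(-566, 384113) = 383547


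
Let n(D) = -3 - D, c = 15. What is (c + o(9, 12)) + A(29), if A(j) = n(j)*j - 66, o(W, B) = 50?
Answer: -929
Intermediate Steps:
A(j) = -66 + j*(-3 - j) (A(j) = (-3 - j)*j - 66 = j*(-3 - j) - 66 = -66 + j*(-3 - j))
(c + o(9, 12)) + A(29) = (15 + 50) + (-66 - 1*29*(3 + 29)) = 65 + (-66 - 1*29*32) = 65 + (-66 - 928) = 65 - 994 = -929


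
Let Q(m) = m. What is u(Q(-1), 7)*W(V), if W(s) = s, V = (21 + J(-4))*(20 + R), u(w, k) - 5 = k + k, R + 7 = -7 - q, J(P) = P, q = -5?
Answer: 3553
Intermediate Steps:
R = -9 (R = -7 + (-7 - 1*(-5)) = -7 + (-7 + 5) = -7 - 2 = -9)
u(w, k) = 5 + 2*k (u(w, k) = 5 + (k + k) = 5 + 2*k)
V = 187 (V = (21 - 4)*(20 - 9) = 17*11 = 187)
u(Q(-1), 7)*W(V) = (5 + 2*7)*187 = (5 + 14)*187 = 19*187 = 3553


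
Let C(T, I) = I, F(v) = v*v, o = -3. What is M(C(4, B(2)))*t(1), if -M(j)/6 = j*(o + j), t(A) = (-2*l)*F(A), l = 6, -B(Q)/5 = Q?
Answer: 9360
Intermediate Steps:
B(Q) = -5*Q
F(v) = v**2
t(A) = -12*A**2 (t(A) = (-2*6)*A**2 = -12*A**2)
M(j) = -6*j*(-3 + j)
M(C(4, B(2)))*t(1) = (6*(-5*2)*(3 - (-5)*2))*(-12*1**2) = (6*(-10)*(3 - 1*(-10)))*(-12*1) = (6*(-10)*(3 + 10))*(-12) = (6*(-10)*13)*(-12) = -780*(-12) = 9360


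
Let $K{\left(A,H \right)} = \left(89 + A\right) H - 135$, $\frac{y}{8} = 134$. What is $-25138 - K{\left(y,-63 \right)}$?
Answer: $48140$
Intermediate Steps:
$y = 1072$ ($y = 8 \cdot 134 = 1072$)
$K{\left(A,H \right)} = -135 + H \left(89 + A\right)$ ($K{\left(A,H \right)} = H \left(89 + A\right) - 135 = -135 + H \left(89 + A\right)$)
$-25138 - K{\left(y,-63 \right)} = -25138 - \left(-135 + 89 \left(-63\right) + 1072 \left(-63\right)\right) = -25138 - \left(-135 - 5607 - 67536\right) = -25138 - -73278 = -25138 + 73278 = 48140$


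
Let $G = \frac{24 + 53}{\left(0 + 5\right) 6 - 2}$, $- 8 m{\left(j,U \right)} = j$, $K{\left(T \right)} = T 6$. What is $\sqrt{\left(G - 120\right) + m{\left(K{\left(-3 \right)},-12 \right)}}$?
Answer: $i \sqrt{115} \approx 10.724 i$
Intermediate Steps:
$K{\left(T \right)} = 6 T$
$m{\left(j,U \right)} = - \frac{j}{8}$
$G = \frac{11}{4}$ ($G = \frac{77}{5 \cdot 6 - 2} = \frac{77}{30 - 2} = \frac{77}{28} = 77 \cdot \frac{1}{28} = \frac{11}{4} \approx 2.75$)
$\sqrt{\left(G - 120\right) + m{\left(K{\left(-3 \right)},-12 \right)}} = \sqrt{\left(\frac{11}{4} - 120\right) - \frac{6 \left(-3\right)}{8}} = \sqrt{- \frac{469}{4} - - \frac{9}{4}} = \sqrt{- \frac{469}{4} + \frac{9}{4}} = \sqrt{-115} = i \sqrt{115}$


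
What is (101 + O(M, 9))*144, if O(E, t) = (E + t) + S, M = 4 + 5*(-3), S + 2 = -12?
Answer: 12240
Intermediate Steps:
S = -14 (S = -2 - 12 = -14)
M = -11 (M = 4 - 15 = -11)
O(E, t) = -14 + E + t (O(E, t) = (E + t) - 14 = -14 + E + t)
(101 + O(M, 9))*144 = (101 + (-14 - 11 + 9))*144 = (101 - 16)*144 = 85*144 = 12240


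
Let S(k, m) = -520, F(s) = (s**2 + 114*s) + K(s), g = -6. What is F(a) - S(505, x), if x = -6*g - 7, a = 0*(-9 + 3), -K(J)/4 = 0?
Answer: 520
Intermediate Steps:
K(J) = 0 (K(J) = -4*0 = 0)
a = 0 (a = 0*(-6) = 0)
F(s) = s**2 + 114*s (F(s) = (s**2 + 114*s) + 0 = s**2 + 114*s)
x = 29 (x = -6*(-6) - 7 = 36 - 7 = 29)
F(a) - S(505, x) = 0*(114 + 0) - 1*(-520) = 0*114 + 520 = 0 + 520 = 520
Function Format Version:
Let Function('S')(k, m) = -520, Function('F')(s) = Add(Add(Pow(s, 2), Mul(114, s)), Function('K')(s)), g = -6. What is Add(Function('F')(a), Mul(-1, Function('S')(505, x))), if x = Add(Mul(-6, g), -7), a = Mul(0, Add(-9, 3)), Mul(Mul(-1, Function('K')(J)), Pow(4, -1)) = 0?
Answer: 520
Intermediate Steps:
Function('K')(J) = 0 (Function('K')(J) = Mul(-4, 0) = 0)
a = 0 (a = Mul(0, -6) = 0)
Function('F')(s) = Add(Pow(s, 2), Mul(114, s)) (Function('F')(s) = Add(Add(Pow(s, 2), Mul(114, s)), 0) = Add(Pow(s, 2), Mul(114, s)))
x = 29 (x = Add(Mul(-6, -6), -7) = Add(36, -7) = 29)
Add(Function('F')(a), Mul(-1, Function('S')(505, x))) = Add(Mul(0, Add(114, 0)), Mul(-1, -520)) = Add(Mul(0, 114), 520) = Add(0, 520) = 520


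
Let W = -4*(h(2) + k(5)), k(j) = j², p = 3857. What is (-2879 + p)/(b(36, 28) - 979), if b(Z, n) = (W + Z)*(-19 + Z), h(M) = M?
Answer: -978/2203 ≈ -0.44394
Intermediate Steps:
W = -108 (W = -4*(2 + 5²) = -4*(2 + 25) = -4*27 = -108)
b(Z, n) = (-108 + Z)*(-19 + Z)
(-2879 + p)/(b(36, 28) - 979) = (-2879 + 3857)/((2052 + 36² - 127*36) - 979) = 978/((2052 + 1296 - 4572) - 979) = 978/(-1224 - 979) = 978/(-2203) = 978*(-1/2203) = -978/2203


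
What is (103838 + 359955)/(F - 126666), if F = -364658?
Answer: -463793/491324 ≈ -0.94397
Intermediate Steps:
(103838 + 359955)/(F - 126666) = (103838 + 359955)/(-364658 - 126666) = 463793/(-491324) = 463793*(-1/491324) = -463793/491324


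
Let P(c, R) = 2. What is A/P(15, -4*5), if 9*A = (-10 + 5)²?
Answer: 25/18 ≈ 1.3889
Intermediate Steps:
A = 25/9 (A = (-10 + 5)²/9 = (⅑)*(-5)² = (⅑)*25 = 25/9 ≈ 2.7778)
A/P(15, -4*5) = (25/9)/2 = (25/9)*(½) = 25/18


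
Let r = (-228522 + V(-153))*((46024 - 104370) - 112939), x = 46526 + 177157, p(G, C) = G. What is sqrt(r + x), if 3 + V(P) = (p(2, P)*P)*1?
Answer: sqrt(39195541518) ≈ 1.9798e+5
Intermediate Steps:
V(P) = -3 + 2*P (V(P) = -3 + (2*P)*1 = -3 + 2*P)
x = 223683
r = 39195317835 (r = (-228522 + (-3 + 2*(-153)))*((46024 - 104370) - 112939) = (-228522 + (-3 - 306))*(-58346 - 112939) = (-228522 - 309)*(-171285) = -228831*(-171285) = 39195317835)
sqrt(r + x) = sqrt(39195317835 + 223683) = sqrt(39195541518)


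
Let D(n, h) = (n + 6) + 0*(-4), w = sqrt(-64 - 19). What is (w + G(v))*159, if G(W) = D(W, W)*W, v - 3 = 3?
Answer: 11448 + 159*I*sqrt(83) ≈ 11448.0 + 1448.6*I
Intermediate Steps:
v = 6 (v = 3 + 3 = 6)
w = I*sqrt(83) (w = sqrt(-83) = I*sqrt(83) ≈ 9.1104*I)
D(n, h) = 6 + n (D(n, h) = (6 + n) + 0 = 6 + n)
G(W) = W*(6 + W) (G(W) = (6 + W)*W = W*(6 + W))
(w + G(v))*159 = (I*sqrt(83) + 6*(6 + 6))*159 = (I*sqrt(83) + 6*12)*159 = (I*sqrt(83) + 72)*159 = (72 + I*sqrt(83))*159 = 11448 + 159*I*sqrt(83)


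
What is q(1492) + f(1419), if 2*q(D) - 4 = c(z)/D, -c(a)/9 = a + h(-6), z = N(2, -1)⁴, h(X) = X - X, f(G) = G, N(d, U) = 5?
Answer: 4234639/2984 ≈ 1419.1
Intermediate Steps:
h(X) = 0
z = 625 (z = 5⁴ = 625)
c(a) = -9*a (c(a) = -9*(a + 0) = -9*a)
q(D) = 2 - 5625/(2*D) (q(D) = 2 + ((-9*625)/D)/2 = 2 + (-5625/D)/2 = 2 - 5625/(2*D))
q(1492) + f(1419) = (2 - 5625/2/1492) + 1419 = (2 - 5625/2*1/1492) + 1419 = (2 - 5625/2984) + 1419 = 343/2984 + 1419 = 4234639/2984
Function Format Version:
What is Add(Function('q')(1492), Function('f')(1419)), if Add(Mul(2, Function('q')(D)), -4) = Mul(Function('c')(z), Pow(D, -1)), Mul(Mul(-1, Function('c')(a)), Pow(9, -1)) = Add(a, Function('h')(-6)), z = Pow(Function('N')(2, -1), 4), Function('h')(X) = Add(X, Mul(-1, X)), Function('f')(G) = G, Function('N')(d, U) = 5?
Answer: Rational(4234639, 2984) ≈ 1419.1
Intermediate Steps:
Function('h')(X) = 0
z = 625 (z = Pow(5, 4) = 625)
Function('c')(a) = Mul(-9, a) (Function('c')(a) = Mul(-9, Add(a, 0)) = Mul(-9, a))
Function('q')(D) = Add(2, Mul(Rational(-5625, 2), Pow(D, -1))) (Function('q')(D) = Add(2, Mul(Rational(1, 2), Mul(Mul(-9, 625), Pow(D, -1)))) = Add(2, Mul(Rational(1, 2), Mul(-5625, Pow(D, -1)))) = Add(2, Mul(Rational(-5625, 2), Pow(D, -1))))
Add(Function('q')(1492), Function('f')(1419)) = Add(Add(2, Mul(Rational(-5625, 2), Pow(1492, -1))), 1419) = Add(Add(2, Mul(Rational(-5625, 2), Rational(1, 1492))), 1419) = Add(Add(2, Rational(-5625, 2984)), 1419) = Add(Rational(343, 2984), 1419) = Rational(4234639, 2984)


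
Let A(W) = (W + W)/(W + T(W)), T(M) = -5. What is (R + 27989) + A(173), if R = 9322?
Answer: 3134297/84 ≈ 37313.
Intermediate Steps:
A(W) = 2*W/(-5 + W) (A(W) = (W + W)/(W - 5) = (2*W)/(-5 + W) = 2*W/(-5 + W))
(R + 27989) + A(173) = (9322 + 27989) + 2*173/(-5 + 173) = 37311 + 2*173/168 = 37311 + 2*173*(1/168) = 37311 + 173/84 = 3134297/84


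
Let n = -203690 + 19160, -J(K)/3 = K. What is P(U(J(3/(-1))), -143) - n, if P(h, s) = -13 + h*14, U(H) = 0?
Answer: 184517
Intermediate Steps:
J(K) = -3*K
P(h, s) = -13 + 14*h
n = -184530
P(U(J(3/(-1))), -143) - n = (-13 + 14*0) - 1*(-184530) = (-13 + 0) + 184530 = -13 + 184530 = 184517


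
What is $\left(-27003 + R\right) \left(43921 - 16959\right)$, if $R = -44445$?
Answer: $-1926380976$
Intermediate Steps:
$\left(-27003 + R\right) \left(43921 - 16959\right) = \left(-27003 - 44445\right) \left(43921 - 16959\right) = \left(-71448\right) 26962 = -1926380976$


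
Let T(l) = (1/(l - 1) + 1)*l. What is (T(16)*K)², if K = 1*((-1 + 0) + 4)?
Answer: 65536/25 ≈ 2621.4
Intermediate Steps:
T(l) = l*(1 + 1/(-1 + l)) (T(l) = (1/(-1 + l) + 1)*l = (1 + 1/(-1 + l))*l = l*(1 + 1/(-1 + l)))
K = 3 (K = 1*(-1 + 4) = 1*3 = 3)
(T(16)*K)² = ((16²/(-1 + 16))*3)² = ((256/15)*3)² = (256/5)² = 65536/25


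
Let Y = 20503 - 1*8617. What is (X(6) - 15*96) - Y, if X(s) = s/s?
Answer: -13325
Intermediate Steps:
X(s) = 1
Y = 11886 (Y = 20503 - 8617 = 11886)
(X(6) - 15*96) - Y = (1 - 15*96) - 1*11886 = (1 - 1440) - 11886 = -1439 - 11886 = -13325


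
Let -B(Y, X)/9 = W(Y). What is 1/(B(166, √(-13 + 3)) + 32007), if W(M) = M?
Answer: 1/30513 ≈ 3.2773e-5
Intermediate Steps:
B(Y, X) = -9*Y
1/(B(166, √(-13 + 3)) + 32007) = 1/(-9*166 + 32007) = 1/(-1494 + 32007) = 1/30513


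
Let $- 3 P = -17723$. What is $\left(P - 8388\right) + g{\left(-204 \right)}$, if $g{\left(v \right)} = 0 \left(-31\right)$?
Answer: $- \frac{7441}{3} \approx -2480.3$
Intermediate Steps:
$P = \frac{17723}{3}$ ($P = \left(- \frac{1}{3}\right) \left(-17723\right) = \frac{17723}{3} \approx 5907.7$)
$g{\left(v \right)} = 0$
$\left(P - 8388\right) + g{\left(-204 \right)} = \left(\frac{17723}{3} - 8388\right) + 0 = - \frac{7441}{3} + 0 = - \frac{7441}{3}$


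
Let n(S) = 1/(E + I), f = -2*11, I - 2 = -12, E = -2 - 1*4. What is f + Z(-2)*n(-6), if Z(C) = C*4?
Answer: -43/2 ≈ -21.500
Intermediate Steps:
E = -6 (E = -2 - 4 = -6)
I = -10 (I = 2 - 12 = -10)
Z(C) = 4*C
f = -22
n(S) = -1/16 (n(S) = 1/(-6 - 10) = 1/(-16) = -1/16)
f + Z(-2)*n(-6) = -22 + (4*(-2))*(-1/16) = -22 - 8*(-1/16) = -22 + 1/2 = -43/2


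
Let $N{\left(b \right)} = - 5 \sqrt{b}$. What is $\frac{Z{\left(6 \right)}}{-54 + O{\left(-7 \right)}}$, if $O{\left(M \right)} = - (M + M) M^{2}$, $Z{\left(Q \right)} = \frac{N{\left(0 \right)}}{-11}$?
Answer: $0$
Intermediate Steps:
$Z{\left(Q \right)} = 0$ ($Z{\left(Q \right)} = \frac{\left(-5\right) \sqrt{0}}{-11} = \left(-5\right) 0 \left(- \frac{1}{11}\right) = 0 \left(- \frac{1}{11}\right) = 0$)
$O{\left(M \right)} = - 2 M^{3}$ ($O{\left(M \right)} = - 2 M M^{2} = - 2 M^{3}$)
$\frac{Z{\left(6 \right)}}{-54 + O{\left(-7 \right)}} = \frac{1}{-54 - 2 \left(-7\right)^{3}} \cdot 0 = \frac{1}{-54 - -686} \cdot 0 = \frac{1}{-54 + 686} \cdot 0 = \frac{1}{632} \cdot 0 = 0$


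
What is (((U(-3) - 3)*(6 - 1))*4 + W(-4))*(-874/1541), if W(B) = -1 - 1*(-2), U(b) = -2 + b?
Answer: 6042/67 ≈ 90.179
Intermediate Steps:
W(B) = 1 (W(B) = -1 + 2 = 1)
(((U(-3) - 3)*(6 - 1))*4 + W(-4))*(-874/1541) = ((((-2 - 3) - 3)*(6 - 1))*4 + 1)*(-874/1541) = (((-5 - 3)*5)*4 + 1)*(-874*1/1541) = (-8*5*4 + 1)*(-38/67) = (-40*4 + 1)*(-38/67) = (-160 + 1)*(-38/67) = -159*(-38/67) = 6042/67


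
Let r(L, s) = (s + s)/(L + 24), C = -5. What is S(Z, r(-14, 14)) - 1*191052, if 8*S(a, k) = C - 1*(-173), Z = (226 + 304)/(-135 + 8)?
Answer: -191031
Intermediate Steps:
r(L, s) = 2*s/(24 + L) (r(L, s) = (2*s)/(24 + L) = 2*s/(24 + L))
Z = -530/127 (Z = 530/(-127) = 530*(-1/127) = -530/127 ≈ -4.1732)
S(a, k) = 21 (S(a, k) = (-5 - 1*(-173))/8 = (-5 + 173)/8 = (1/8)*168 = 21)
S(Z, r(-14, 14)) - 1*191052 = 21 - 1*191052 = 21 - 191052 = -191031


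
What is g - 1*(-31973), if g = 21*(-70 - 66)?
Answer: 29117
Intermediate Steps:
g = -2856 (g = 21*(-136) = -2856)
g - 1*(-31973) = -2856 - 1*(-31973) = -2856 + 31973 = 29117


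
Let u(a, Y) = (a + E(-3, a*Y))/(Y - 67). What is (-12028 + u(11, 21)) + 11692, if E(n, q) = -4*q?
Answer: -14543/46 ≈ -316.15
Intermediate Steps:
u(a, Y) = (a - 4*Y*a)/(-67 + Y) (u(a, Y) = (a - 4*a*Y)/(Y - 67) = (a - 4*Y*a)/(-67 + Y))
(-12028 + u(11, 21)) + 11692 = (-12028 + 11*(1 - 4*21)/(-67 + 21)) + 11692 = (-12028 + 11*(1 - 84)/(-46)) + 11692 = (-12028 + 11*(-1/46)*(-83)) + 11692 = (-12028 + 913/46) + 11692 = -552375/46 + 11692 = -14543/46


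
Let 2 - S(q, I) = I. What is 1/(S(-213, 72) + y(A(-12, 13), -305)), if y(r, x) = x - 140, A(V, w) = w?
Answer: -1/515 ≈ -0.0019417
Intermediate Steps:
S(q, I) = 2 - I
y(r, x) = -140 + x
1/(S(-213, 72) + y(A(-12, 13), -305)) = 1/((2 - 1*72) + (-140 - 305)) = 1/((2 - 72) - 445) = 1/(-70 - 445) = 1/(-515) = -1/515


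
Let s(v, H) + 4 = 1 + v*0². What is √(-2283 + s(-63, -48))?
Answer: 3*I*√254 ≈ 47.812*I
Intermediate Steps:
s(v, H) = -3 (s(v, H) = -4 + (1 + v*0²) = -4 + (1 + v*0) = -4 + (1 + 0) = -4 + 1 = -3)
√(-2283 + s(-63, -48)) = √(-2283 - 3) = √(-2286) = 3*I*√254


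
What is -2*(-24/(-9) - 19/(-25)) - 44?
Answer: -3814/75 ≈ -50.853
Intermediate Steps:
-2*(-24/(-9) - 19/(-25)) - 44 = -2*(-24*(-⅑) - 19*(-1/25)) - 44 = -2*(8/3 + 19/25) - 44 = -2*257/75 - 44 = -514/75 - 44 = -3814/75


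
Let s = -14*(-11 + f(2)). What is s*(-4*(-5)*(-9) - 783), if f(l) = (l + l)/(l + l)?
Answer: -134820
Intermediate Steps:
f(l) = 1 (f(l) = (2*l)/((2*l)) = (2*l)*(1/(2*l)) = 1)
s = 140 (s = -14*(-11 + 1) = -14*(-10) = 140)
s*(-4*(-5)*(-9) - 783) = 140*(-4*(-5)*(-9) - 783) = 140*(20*(-9) - 783) = 140*(-180 - 783) = 140*(-963) = -134820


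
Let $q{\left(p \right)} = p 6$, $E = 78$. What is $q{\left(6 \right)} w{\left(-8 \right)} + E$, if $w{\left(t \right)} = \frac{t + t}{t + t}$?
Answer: $114$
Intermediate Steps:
$w{\left(t \right)} = 1$ ($w{\left(t \right)} = \frac{2 t}{2 t} = 2 t \frac{1}{2 t} = 1$)
$q{\left(p \right)} = 6 p$
$q{\left(6 \right)} w{\left(-8 \right)} + E = 6 \cdot 6 \cdot 1 + 78 = 36 \cdot 1 + 78 = 36 + 78 = 114$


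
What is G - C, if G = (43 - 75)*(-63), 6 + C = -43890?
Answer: 45912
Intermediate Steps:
C = -43896 (C = -6 - 43890 = -43896)
G = 2016 (G = -32*(-63) = 2016)
G - C = 2016 - 1*(-43896) = 2016 + 43896 = 45912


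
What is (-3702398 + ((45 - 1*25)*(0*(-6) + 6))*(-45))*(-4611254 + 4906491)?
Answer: -1094679158126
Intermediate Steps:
(-3702398 + ((45 - 1*25)*(0*(-6) + 6))*(-45))*(-4611254 + 4906491) = (-3702398 + ((45 - 25)*(0 + 6))*(-45))*295237 = (-3702398 + (20*6)*(-45))*295237 = (-3702398 + 120*(-45))*295237 = (-3702398 - 5400)*295237 = -3707798*295237 = -1094679158126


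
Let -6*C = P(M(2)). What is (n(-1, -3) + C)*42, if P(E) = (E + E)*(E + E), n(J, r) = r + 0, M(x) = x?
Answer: -238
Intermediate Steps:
n(J, r) = r
P(E) = 4*E² (P(E) = (2*E)*(2*E) = 4*E²)
C = -8/3 (C = -2*2²/3 = -2*4/3 = -⅙*16 = -8/3 ≈ -2.6667)
(n(-1, -3) + C)*42 = (-3 - 8/3)*42 = -17/3*42 = -238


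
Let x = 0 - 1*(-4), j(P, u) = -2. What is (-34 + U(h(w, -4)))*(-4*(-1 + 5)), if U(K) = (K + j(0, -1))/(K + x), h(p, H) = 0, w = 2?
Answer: 552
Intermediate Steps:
x = 4 (x = 0 + 4 = 4)
U(K) = (-2 + K)/(4 + K) (U(K) = (K - 2)/(K + 4) = (-2 + K)/(4 + K))
(-34 + U(h(w, -4)))*(-4*(-1 + 5)) = (-34 + (-2 + 0)/(4 + 0))*(-4*(-1 + 5)) = (-34 - 2/4)*(-4*4) = (-34 + (¼)*(-2))*(-16) = (-34 - ½)*(-16) = -69/2*(-16) = 552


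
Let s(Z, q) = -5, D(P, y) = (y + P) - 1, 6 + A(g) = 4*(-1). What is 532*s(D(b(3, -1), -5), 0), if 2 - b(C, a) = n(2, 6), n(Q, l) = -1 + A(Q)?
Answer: -2660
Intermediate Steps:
A(g) = -10 (A(g) = -6 + 4*(-1) = -6 - 4 = -10)
n(Q, l) = -11 (n(Q, l) = -1 - 10 = -11)
b(C, a) = 13 (b(C, a) = 2 - 1*(-11) = 2 + 11 = 13)
D(P, y) = -1 + P + y (D(P, y) = (P + y) - 1 = -1 + P + y)
532*s(D(b(3, -1), -5), 0) = 532*(-5) = -2660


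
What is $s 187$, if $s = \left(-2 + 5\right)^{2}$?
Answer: $1683$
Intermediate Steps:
$s = 9$ ($s = 3^{2} = 9$)
$s 187 = 9 \cdot 187 = 1683$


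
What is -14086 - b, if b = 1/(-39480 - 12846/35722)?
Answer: -9932865472597/705158703 ≈ -14086.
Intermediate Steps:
b = -17861/705158703 (b = 1/(-39480 - 12846*1/35722) = 1/(-39480 - 6423/17861) = 1/(-705158703/17861) = -17861/705158703 ≈ -2.5329e-5)
-14086 - b = -14086 - 1*(-17861/705158703) = -14086 + 17861/705158703 = -9932865472597/705158703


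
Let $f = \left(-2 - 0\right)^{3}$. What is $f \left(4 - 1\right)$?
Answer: $-24$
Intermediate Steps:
$f = -8$ ($f = \left(-2 + 0\right)^{3} = \left(-2\right)^{3} = -8$)
$f \left(4 - 1\right) = - 8 \left(4 - 1\right) = \left(-8\right) 3 = -24$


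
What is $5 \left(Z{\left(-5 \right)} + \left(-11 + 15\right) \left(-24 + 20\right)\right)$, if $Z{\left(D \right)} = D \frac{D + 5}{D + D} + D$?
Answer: $-105$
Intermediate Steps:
$Z{\left(D \right)} = \frac{5}{2} + \frac{3 D}{2}$ ($Z{\left(D \right)} = D \frac{5 + D}{2 D} + D = \left(\frac{5}{2} + \frac{D}{2}\right) + D = \frac{5}{2} + \frac{3 D}{2}$)
$5 \left(Z{\left(-5 \right)} + \left(-11 + 15\right) \left(-24 + 20\right)\right) = 5 \left(\left(\frac{5}{2} + \frac{3}{2} \left(-5\right)\right) + \left(-11 + 15\right) \left(-24 + 20\right)\right) = 5 \left(\left(\frac{5}{2} - \frac{15}{2}\right) + 4 \left(-4\right)\right) = 5 \left(-5 - 16\right) = 5 \left(-21\right) = -105$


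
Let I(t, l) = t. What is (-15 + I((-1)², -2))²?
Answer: 196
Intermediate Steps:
(-15 + I((-1)², -2))² = (-15 + (-1)²)² = (-15 + 1)² = (-14)² = 196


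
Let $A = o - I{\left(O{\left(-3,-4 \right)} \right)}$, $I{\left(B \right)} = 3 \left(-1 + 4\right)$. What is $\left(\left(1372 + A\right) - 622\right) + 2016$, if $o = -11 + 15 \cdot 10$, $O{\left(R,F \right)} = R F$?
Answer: $2896$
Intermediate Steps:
$O{\left(R,F \right)} = F R$
$I{\left(B \right)} = 9$ ($I{\left(B \right)} = 3 \cdot 3 = 9$)
$o = 139$ ($o = -11 + 150 = 139$)
$A = 130$ ($A = 139 - 9 = 130$)
$\left(\left(1372 + A\right) - 622\right) + 2016 = \left(\left(1372 + 130\right) - 622\right) + 2016 = \left(1502 - 622\right) + 2016 = 880 + 2016 = 2896$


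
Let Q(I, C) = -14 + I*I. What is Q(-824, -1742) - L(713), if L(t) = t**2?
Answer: 170593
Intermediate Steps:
Q(I, C) = -14 + I**2
Q(-824, -1742) - L(713) = (-14 + (-824)**2) - 1*713**2 = (-14 + 678976) - 1*508369 = 678962 - 508369 = 170593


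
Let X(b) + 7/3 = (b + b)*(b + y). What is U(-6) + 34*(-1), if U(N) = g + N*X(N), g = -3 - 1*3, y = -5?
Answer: -818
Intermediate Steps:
g = -6 (g = -3 - 3 = -6)
X(b) = -7/3 + 2*b*(-5 + b) (X(b) = -7/3 + (b + b)*(b - 5) = -7/3 + (2*b)*(-5 + b) = -7/3 + 2*b*(-5 + b))
U(N) = -6 + N*(-7/3 - 10*N + 2*N²)
U(-6) + 34*(-1) = (-6 + (⅓)*(-6)*(-7 - 30*(-6) + 6*(-6)²)) + 34*(-1) = (-6 + (⅓)*(-6)*(-7 + 180 + 6*36)) - 34 = (-6 + (⅓)*(-6)*(-7 + 180 + 216)) - 34 = (-6 + (⅓)*(-6)*389) - 34 = (-6 - 778) - 34 = -784 - 34 = -818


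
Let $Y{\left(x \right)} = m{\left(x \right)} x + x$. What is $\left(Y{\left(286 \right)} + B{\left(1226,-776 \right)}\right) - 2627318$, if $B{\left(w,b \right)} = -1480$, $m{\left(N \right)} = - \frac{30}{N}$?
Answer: $-2628542$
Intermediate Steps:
$Y{\left(x \right)} = -30 + x$ ($Y{\left(x \right)} = - \frac{30}{x} x + x = -30 + x$)
$\left(Y{\left(286 \right)} + B{\left(1226,-776 \right)}\right) - 2627318 = \left(\left(-30 + 286\right) - 1480\right) - 2627318 = \left(256 - 1480\right) - 2627318 = -1224 - 2627318 = -2628542$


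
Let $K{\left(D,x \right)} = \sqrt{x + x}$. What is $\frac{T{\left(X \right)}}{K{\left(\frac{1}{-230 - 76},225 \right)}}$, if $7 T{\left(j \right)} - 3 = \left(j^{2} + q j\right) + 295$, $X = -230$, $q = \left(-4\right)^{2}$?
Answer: $\frac{1179 \sqrt{2}}{5} \approx 333.47$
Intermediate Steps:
$K{\left(D,x \right)} = \sqrt{2} \sqrt{x}$ ($K{\left(D,x \right)} = \sqrt{2 x} = \sqrt{2} \sqrt{x}$)
$q = 16$
$T{\left(j \right)} = \frac{298}{7} + \frac{j^{2}}{7} + \frac{16 j}{7}$ ($T{\left(j \right)} = \frac{3}{7} + \frac{\left(j^{2} + 16 j\right) + 295}{7} = \frac{3}{7} + \frac{295 + j^{2} + 16 j}{7} = \frac{3}{7} + \left(\frac{295}{7} + \frac{j^{2}}{7} + \frac{16 j}{7}\right) = \frac{298}{7} + \frac{j^{2}}{7} + \frac{16 j}{7}$)
$\frac{T{\left(X \right)}}{K{\left(\frac{1}{-230 - 76},225 \right)}} = \frac{\frac{298}{7} + \frac{\left(-230\right)^{2}}{7} + \frac{16}{7} \left(-230\right)}{\sqrt{2} \sqrt{225}} = \frac{\frac{298}{7} + \frac{1}{7} \cdot 52900 - \frac{3680}{7}}{\sqrt{2} \cdot 15} = \frac{\frac{298}{7} + \frac{52900}{7} - \frac{3680}{7}}{15 \sqrt{2}} = 7074 \frac{\sqrt{2}}{30} = \frac{1179 \sqrt{2}}{5}$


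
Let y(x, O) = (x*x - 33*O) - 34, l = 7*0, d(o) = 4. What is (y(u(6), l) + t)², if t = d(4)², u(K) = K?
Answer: 324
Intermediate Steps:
l = 0
t = 16 (t = 4² = 16)
y(x, O) = -34 + x² - 33*O (y(x, O) = (x² - 33*O) - 34 = -34 + x² - 33*O)
(y(u(6), l) + t)² = ((-34 + 6² - 33*0) + 16)² = ((-34 + 36 + 0) + 16)² = (2 + 16)² = 18² = 324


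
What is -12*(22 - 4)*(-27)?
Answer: 5832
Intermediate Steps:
-12*(22 - 4)*(-27) = -12*18*(-27) = -216*(-27) = 5832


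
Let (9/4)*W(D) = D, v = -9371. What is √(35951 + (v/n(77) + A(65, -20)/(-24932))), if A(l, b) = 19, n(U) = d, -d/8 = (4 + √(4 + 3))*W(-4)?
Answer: 3*√(158186053581098 + 39728546424384*√7)/(99728*√(4 + √7)) ≈ 189.35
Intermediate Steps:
W(D) = 4*D/9
d = 512/9 + 128*√7/9 (d = -8*(4 + √(4 + 3))*(4/9)*(-4) = -8*(4 + √7)*(-16)/9 = -8*(-64/9 - 16*√7/9) = 512/9 + 128*√7/9 ≈ 94.517)
n(U) = 512/9 + 128*√7/9
√(35951 + (v/n(77) + A(65, -20)/(-24932))) = √(35951 + (-9371/(512/9 + 128*√7/9) + 19/(-24932))) = √(35951 + (-9371/(512/9 + 128*√7/9) + 19*(-1/24932))) = √(35951 + (-9371/(512/9 + 128*√7/9) - 19/24932)) = √(35951 + (-19/24932 - 9371/(512/9 + 128*√7/9))) = √(896330313/24932 - 9371/(512/9 + 128*√7/9))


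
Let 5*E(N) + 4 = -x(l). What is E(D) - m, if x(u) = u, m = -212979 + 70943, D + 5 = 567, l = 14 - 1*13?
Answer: 142035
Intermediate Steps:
l = 1 (l = 14 - 13 = 1)
D = 562 (D = -5 + 567 = 562)
m = -142036
E(N) = -1 (E(N) = -⅘ + (-1*1)/5 = -⅘ + (⅕)*(-1) = -⅘ - ⅕ = -1)
E(D) - m = -1 - 1*(-142036) = -1 + 142036 = 142035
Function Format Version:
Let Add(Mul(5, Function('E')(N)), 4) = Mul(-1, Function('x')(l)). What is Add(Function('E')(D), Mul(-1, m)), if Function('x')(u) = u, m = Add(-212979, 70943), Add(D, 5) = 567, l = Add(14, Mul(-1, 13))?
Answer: 142035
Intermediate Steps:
l = 1 (l = Add(14, -13) = 1)
D = 562 (D = Add(-5, 567) = 562)
m = -142036
Function('E')(N) = -1 (Function('E')(N) = Add(Rational(-4, 5), Mul(Rational(1, 5), Mul(-1, 1))) = Add(Rational(-4, 5), Mul(Rational(1, 5), -1)) = Add(Rational(-4, 5), Rational(-1, 5)) = -1)
Add(Function('E')(D), Mul(-1, m)) = Add(-1, Mul(-1, -142036)) = Add(-1, 142036) = 142035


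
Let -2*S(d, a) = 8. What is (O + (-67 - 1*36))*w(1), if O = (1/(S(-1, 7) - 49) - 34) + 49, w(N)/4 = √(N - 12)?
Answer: -18660*I*√11/53 ≈ -1167.7*I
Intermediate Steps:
S(d, a) = -4 (S(d, a) = -½*8 = -4)
w(N) = 4*√(-12 + N) (w(N) = 4*√(N - 12) = 4*√(-12 + N))
O = 794/53 (O = (1/(-4 - 49) - 34) + 49 = (1/(-53) - 34) + 49 = (-1/53 - 34) + 49 = -1803/53 + 49 = 794/53 ≈ 14.981)
(O + (-67 - 1*36))*w(1) = (794/53 + (-67 - 1*36))*(4*√(-12 + 1)) = (794/53 + (-67 - 36))*(4*√(-11)) = (794/53 - 103)*(4*(I*√11)) = -18660*I*√11/53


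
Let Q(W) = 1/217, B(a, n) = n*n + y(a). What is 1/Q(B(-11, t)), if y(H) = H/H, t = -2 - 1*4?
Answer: 217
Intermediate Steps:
t = -6 (t = -2 - 4 = -6)
y(H) = 1
B(a, n) = 1 + n² (B(a, n) = n*n + 1 = n² + 1 = 1 + n²)
Q(W) = 1/217
1/Q(B(-11, t)) = 1/(1/217) = 217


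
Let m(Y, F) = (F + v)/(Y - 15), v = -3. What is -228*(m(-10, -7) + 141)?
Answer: -161196/5 ≈ -32239.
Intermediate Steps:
m(Y, F) = (-3 + F)/(-15 + Y) (m(Y, F) = (F - 3)/(Y - 15) = (-3 + F)/(-15 + Y))
-228*(m(-10, -7) + 141) = -228*((-3 - 7)/(-15 - 10) + 141) = -228*(-10/(-25) + 141) = -228*(-1/25*(-10) + 141) = -228*(⅖ + 141) = -228*707/5 = -161196/5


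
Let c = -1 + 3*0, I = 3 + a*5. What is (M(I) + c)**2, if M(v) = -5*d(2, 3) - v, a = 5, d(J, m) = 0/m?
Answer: 841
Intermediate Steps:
d(J, m) = 0
I = 28 (I = 3 + 5*5 = 3 + 25 = 28)
M(v) = -v (M(v) = -5*0 - v = 0 - v = -v)
c = -1 (c = -1 + 0 = -1)
(M(I) + c)**2 = (-1*28 - 1)**2 = (-28 - 1)**2 = (-29)**2 = 841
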